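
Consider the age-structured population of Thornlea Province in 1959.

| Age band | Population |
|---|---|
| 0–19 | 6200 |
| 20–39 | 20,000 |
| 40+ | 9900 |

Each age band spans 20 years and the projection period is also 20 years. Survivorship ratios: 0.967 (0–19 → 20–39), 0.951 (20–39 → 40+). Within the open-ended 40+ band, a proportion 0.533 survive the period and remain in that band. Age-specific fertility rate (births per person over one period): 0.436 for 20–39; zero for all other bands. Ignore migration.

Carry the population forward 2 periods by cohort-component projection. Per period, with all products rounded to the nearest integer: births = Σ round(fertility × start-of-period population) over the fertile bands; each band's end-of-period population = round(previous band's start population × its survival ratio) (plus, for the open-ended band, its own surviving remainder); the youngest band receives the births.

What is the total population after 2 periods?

After projecting period 1:
Births: 20000 × 0.436 = 8720
20–39: 6200 × 0.967 = 5995
40+: 20000 × 0.951 + 9900 × 0.533 = 19020 + 5277 = 24297
Population now: 0–19=8720, 20–39=5995, 40+=24297
After projecting period 2:
Births: 5995 × 0.436 = 2614
20–39: 8720 × 0.967 = 8432
40+: 5995 × 0.951 + 24297 × 0.533 = 5701 + 12950 = 18651
Population now: 0–19=2614, 20–39=8432, 40+=18651
Total after period 2: 2614 + 8432 + 18651 = 29697

29697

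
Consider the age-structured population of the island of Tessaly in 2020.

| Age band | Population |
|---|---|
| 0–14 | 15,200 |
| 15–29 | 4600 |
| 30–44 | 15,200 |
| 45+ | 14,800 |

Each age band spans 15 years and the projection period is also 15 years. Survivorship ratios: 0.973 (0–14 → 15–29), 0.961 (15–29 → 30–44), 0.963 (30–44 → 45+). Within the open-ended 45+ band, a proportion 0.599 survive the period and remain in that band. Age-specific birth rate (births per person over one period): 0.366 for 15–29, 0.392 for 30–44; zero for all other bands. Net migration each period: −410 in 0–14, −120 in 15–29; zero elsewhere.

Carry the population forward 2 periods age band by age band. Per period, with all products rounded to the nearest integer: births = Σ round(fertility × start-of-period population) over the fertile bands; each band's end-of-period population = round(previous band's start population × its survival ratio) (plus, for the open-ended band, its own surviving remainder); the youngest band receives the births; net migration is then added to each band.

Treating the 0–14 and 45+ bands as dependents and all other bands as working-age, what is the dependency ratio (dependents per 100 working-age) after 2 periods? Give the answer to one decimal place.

119.1

Period 1.
Births: 4600 × 0.366 = 1684, 15200 × 0.392 = 5958 → total 7642
15–29: 15200 × 0.973 = 14790
30–44: 4600 × 0.961 = 4421
45+: 15200 × 0.963 + 14800 × 0.599 = 14638 + 8865 = 23503
Net migration: 0–14 − 410 → 7232; 15–29 − 120 → 14670
End of period: [7232, 14670, 4421, 23503]
Period 2.
Births: 14670 × 0.366 = 5369, 4421 × 0.392 = 1733 → total 7102
15–29: 7232 × 0.973 = 7037
30–44: 14670 × 0.961 = 14098
45+: 4421 × 0.963 + 23503 × 0.599 = 4257 + 14078 = 18335
Net migration: 0–14 − 410 → 6692; 15–29 − 120 → 6917
End of period: [6692, 6917, 14098, 18335]
Dependents (band 0–14 + band 45+) = 6692 + 18335 = 25027; working-age = 21015; ratio = 25027/21015 × 100 = 119.1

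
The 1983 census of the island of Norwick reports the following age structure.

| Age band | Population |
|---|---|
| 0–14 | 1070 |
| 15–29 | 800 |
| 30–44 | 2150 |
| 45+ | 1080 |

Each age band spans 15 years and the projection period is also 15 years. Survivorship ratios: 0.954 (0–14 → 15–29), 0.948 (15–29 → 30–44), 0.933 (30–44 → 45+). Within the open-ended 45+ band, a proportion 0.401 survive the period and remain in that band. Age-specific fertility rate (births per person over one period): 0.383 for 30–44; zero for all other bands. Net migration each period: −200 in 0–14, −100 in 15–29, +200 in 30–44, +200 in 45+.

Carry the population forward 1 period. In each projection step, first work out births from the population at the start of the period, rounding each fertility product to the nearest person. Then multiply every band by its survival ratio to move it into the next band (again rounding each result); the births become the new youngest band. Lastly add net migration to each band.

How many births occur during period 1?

— Period 1 —
Births: 2150 * 0.383 = 823
15–29: 1070 * 0.954 = 1021
30–44: 800 * 0.948 = 758
45+: 2150 * 0.933 + 1080 * 0.401 = 2006 + 433 = 2439
Net migration: 0–14 − 200 → 623; 15–29 − 100 → 921; 30–44 + 200 → 958; 45+ + 200 → 2639
End of period: [623, 921, 958, 2639]

823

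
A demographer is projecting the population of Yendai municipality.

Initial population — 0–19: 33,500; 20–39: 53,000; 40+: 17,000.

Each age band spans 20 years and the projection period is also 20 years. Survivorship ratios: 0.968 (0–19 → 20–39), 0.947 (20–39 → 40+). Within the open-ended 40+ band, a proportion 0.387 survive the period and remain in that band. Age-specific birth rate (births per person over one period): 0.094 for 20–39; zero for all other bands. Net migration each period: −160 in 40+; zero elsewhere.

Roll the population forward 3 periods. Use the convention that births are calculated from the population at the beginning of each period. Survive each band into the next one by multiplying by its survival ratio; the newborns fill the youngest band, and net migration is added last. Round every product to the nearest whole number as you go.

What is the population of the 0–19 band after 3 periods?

Let band 1 be 0–19 through band 3 = 40+.
After projecting period 1:
Births: 53000 × 0.094 = 4982
Band 2: 33500 × 0.968 = 32428
Band 3: 53000 × 0.947 + 17000 × 0.387 = 50191 + 6579 = 56770
Net migration: Band 3 − 160 → 56610
→ [4982, 32428, 56610]
After projecting period 2:
Births: 32428 × 0.094 = 3048
Band 2: 4982 × 0.968 = 4823
Band 3: 32428 × 0.947 + 56610 × 0.387 = 30709 + 21908 = 52617
Net migration: Band 3 − 160 → 52457
→ [3048, 4823, 52457]
After projecting period 3:
Births: 4823 × 0.094 = 453
Band 2: 3048 × 0.968 = 2950
Band 3: 4823 × 0.947 + 52457 × 0.387 = 4567 + 20301 = 24868
Net migration: Band 3 − 160 → 24708
→ [453, 2950, 24708]

453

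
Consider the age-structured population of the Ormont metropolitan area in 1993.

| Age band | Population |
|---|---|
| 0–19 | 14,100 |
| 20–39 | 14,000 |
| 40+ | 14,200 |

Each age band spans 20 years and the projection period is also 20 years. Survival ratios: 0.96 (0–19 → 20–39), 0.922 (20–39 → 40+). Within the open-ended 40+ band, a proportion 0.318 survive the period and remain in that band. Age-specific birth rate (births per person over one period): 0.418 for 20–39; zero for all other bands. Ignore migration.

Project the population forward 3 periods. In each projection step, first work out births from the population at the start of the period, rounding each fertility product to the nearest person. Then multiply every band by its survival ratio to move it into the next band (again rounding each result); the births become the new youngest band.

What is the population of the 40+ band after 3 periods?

10911

Numbering the bands 1..3 from youngest to oldest:
— Period 1 —
Births: 14000 * 0.418 = 5852
Band 2: 14100 * 0.96 = 13536
Band 3: 14000 * 0.922 + 14200 * 0.318 = 12908 + 4516 = 17424
Population now: 0–19=5852, 20–39=13536, 40+=17424
— Period 2 —
Births: 13536 * 0.418 = 5658
Band 2: 5852 * 0.96 = 5618
Band 3: 13536 * 0.922 + 17424 * 0.318 = 12480 + 5541 = 18021
Population now: 0–19=5658, 20–39=5618, 40+=18021
— Period 3 —
Births: 5618 * 0.418 = 2348
Band 2: 5658 * 0.96 = 5432
Band 3: 5618 * 0.922 + 18021 * 0.318 = 5180 + 5731 = 10911
Population now: 0–19=2348, 20–39=5432, 40+=10911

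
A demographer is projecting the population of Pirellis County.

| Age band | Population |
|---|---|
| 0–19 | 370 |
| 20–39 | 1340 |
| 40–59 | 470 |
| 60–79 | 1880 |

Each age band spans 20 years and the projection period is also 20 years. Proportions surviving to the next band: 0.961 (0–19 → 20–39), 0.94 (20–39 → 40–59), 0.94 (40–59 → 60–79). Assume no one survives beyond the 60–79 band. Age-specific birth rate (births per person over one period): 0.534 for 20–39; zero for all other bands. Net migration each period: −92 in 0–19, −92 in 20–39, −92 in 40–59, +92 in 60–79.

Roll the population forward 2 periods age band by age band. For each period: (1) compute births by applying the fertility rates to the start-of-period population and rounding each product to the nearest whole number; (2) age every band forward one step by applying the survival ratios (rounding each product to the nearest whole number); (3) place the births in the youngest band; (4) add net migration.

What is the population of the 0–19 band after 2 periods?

49

— Period 1 —
Births: 1340 × 0.534 = 716
20–39: 370 × 0.961 = 356
40–59: 1340 × 0.94 = 1260
60–79: 470 × 0.94 = 442
Net migration: 0–19 − 92 → 624; 20–39 − 92 → 264; 40–59 − 92 → 1168; 60–79 + 92 → 534
End of period: [624, 264, 1168, 534]
— Period 2 —
Births: 264 × 0.534 = 141
20–39: 624 × 0.961 = 600
40–59: 264 × 0.94 = 248
60–79: 1168 × 0.94 = 1098
Net migration: 0–19 − 92 → 49; 20–39 − 92 → 508; 40–59 − 92 → 156; 60–79 + 92 → 1190
End of period: [49, 508, 156, 1190]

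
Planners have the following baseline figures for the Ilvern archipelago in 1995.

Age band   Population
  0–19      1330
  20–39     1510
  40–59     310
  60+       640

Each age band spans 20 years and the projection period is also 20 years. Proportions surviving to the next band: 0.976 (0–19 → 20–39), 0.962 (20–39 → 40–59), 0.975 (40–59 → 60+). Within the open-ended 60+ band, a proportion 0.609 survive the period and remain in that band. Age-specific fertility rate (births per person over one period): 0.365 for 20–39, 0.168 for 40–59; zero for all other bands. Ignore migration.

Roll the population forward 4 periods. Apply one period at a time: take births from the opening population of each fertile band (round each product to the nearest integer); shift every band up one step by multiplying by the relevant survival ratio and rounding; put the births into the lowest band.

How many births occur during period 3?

Numbering the groups 1..4 from youngest to oldest:
[period 1]
Births: 1510 × 0.365 = 551  |  310 × 0.168 = 52 → 603
Group 2: 1330 × 0.976 = 1298
Group 3: 1510 × 0.962 = 1453
Group 4: 310 × 0.975 + 640 × 0.609 = 302 + 390 = 692
Population now: 0–19=603, 20–39=1298, 40–59=1453, 60+=692
[period 2]
Births: 1298 × 0.365 = 474  |  1453 × 0.168 = 244 → 718
Group 2: 603 × 0.976 = 589
Group 3: 1298 × 0.962 = 1249
Group 4: 1453 × 0.975 + 692 × 0.609 = 1417 + 421 = 1838
Population now: 0–19=718, 20–39=589, 40–59=1249, 60+=1838
[period 3]
Births: 589 × 0.365 = 215  |  1249 × 0.168 = 210 → 425
Group 2: 718 × 0.976 = 701
Group 3: 589 × 0.962 = 567
Group 4: 1249 × 0.975 + 1838 × 0.609 = 1218 + 1119 = 2337
Population now: 0–19=425, 20–39=701, 40–59=567, 60+=2337

425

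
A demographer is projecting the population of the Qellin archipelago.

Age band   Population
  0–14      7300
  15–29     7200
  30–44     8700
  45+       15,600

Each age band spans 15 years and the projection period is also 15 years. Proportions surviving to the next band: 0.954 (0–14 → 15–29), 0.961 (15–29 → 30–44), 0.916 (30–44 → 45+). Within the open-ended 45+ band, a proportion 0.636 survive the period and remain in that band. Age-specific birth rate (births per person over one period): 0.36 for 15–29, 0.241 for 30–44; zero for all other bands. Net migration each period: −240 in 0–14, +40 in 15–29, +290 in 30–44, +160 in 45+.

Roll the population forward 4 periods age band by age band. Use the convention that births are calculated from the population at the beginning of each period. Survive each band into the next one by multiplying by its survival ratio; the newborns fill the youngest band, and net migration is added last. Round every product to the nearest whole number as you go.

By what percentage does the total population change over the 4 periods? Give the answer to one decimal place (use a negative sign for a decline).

-35.8

After projecting period 1:
Births: 7200 × 0.36 = 2592  |  8700 × 0.241 = 2097 ⇒ total 4689
15–29: 7300 × 0.954 = 6964
30–44: 7200 × 0.961 = 6919
45+: 8700 × 0.916 + 15600 × 0.636 = 7969 + 9922 = 17891
Net migration: 0–14 − 240 → 4449; 15–29 + 40 → 7004; 30–44 + 290 → 7209; 45+ + 160 → 18051
End of period: [4449, 7004, 7209, 18051]
After projecting period 2:
Births: 7004 × 0.36 = 2521  |  7209 × 0.241 = 1737 ⇒ total 4258
15–29: 4449 × 0.954 = 4244
30–44: 7004 × 0.961 = 6731
45+: 7209 × 0.916 + 18051 × 0.636 = 6603 + 11480 = 18083
Net migration: 0–14 − 240 → 4018; 15–29 + 40 → 4284; 30–44 + 290 → 7021; 45+ + 160 → 18243
End of period: [4018, 4284, 7021, 18243]
After projecting period 3:
Births: 4284 × 0.36 = 1542  |  7021 × 0.241 = 1692 ⇒ total 3234
15–29: 4018 × 0.954 = 3833
30–44: 4284 × 0.961 = 4117
45+: 7021 × 0.916 + 18243 × 0.636 = 6431 + 11603 = 18034
Net migration: 0–14 − 240 → 2994; 15–29 + 40 → 3873; 30–44 + 290 → 4407; 45+ + 160 → 18194
End of period: [2994, 3873, 4407, 18194]
After projecting period 4:
Births: 3873 × 0.36 = 1394  |  4407 × 0.241 = 1062 ⇒ total 2456
15–29: 2994 × 0.954 = 2856
30–44: 3873 × 0.961 = 3722
45+: 4407 × 0.916 + 18194 × 0.636 = 4037 + 11571 = 15608
Net migration: 0–14 − 240 → 2216; 15–29 + 40 → 2896; 30–44 + 290 → 4012; 45+ + 160 → 15768
End of period: [2216, 2896, 4012, 15768]
Total: 38800 → 24892; change = -13908; percentage change = -35.8%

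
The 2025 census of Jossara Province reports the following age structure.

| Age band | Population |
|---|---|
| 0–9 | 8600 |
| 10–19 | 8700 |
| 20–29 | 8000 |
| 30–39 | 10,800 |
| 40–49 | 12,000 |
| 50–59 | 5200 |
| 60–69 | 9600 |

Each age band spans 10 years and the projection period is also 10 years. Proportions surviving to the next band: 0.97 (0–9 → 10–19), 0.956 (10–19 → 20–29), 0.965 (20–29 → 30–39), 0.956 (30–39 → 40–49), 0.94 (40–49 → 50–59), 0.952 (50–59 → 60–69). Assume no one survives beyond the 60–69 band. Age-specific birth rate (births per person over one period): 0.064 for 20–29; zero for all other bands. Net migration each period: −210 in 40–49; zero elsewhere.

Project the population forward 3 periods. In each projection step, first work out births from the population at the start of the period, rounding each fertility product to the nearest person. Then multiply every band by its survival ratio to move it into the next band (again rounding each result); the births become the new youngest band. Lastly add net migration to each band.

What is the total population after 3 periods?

(Groups numbered youngest = 1 to oldest = 7.)
Period 1:
Births: 8000 * 0.064 = 512
Group 2: 8600 * 0.97 = 8342
Group 3: 8700 * 0.956 = 8317
Group 4: 8000 * 0.965 = 7720
Group 5: 10800 * 0.956 = 10325
Group 6: 12000 * 0.94 = 11280
Group 7: 5200 * 0.952 = 4950
Net migration: Group 5 − 210 → 10115
End of period: [512, 8342, 8317, 7720, 10115, 11280, 4950]
Period 2:
Births: 8317 * 0.064 = 532
Group 2: 512 * 0.97 = 497
Group 3: 8342 * 0.956 = 7975
Group 4: 8317 * 0.965 = 8026
Group 5: 7720 * 0.956 = 7380
Group 6: 10115 * 0.94 = 9508
Group 7: 11280 * 0.952 = 10739
Net migration: Group 5 − 210 → 7170
End of period: [532, 497, 7975, 8026, 7170, 9508, 10739]
Period 3:
Births: 7975 * 0.064 = 510
Group 2: 532 * 0.97 = 516
Group 3: 497 * 0.956 = 475
Group 4: 7975 * 0.965 = 7696
Group 5: 8026 * 0.956 = 7673
Group 6: 7170 * 0.94 = 6740
Group 7: 9508 * 0.952 = 9052
Net migration: Group 5 − 210 → 7463
End of period: [510, 516, 475, 7696, 7463, 6740, 9052]
Total after period 3: 510 + 516 + 475 + 7696 + 7463 + 6740 + 9052 = 32452

32452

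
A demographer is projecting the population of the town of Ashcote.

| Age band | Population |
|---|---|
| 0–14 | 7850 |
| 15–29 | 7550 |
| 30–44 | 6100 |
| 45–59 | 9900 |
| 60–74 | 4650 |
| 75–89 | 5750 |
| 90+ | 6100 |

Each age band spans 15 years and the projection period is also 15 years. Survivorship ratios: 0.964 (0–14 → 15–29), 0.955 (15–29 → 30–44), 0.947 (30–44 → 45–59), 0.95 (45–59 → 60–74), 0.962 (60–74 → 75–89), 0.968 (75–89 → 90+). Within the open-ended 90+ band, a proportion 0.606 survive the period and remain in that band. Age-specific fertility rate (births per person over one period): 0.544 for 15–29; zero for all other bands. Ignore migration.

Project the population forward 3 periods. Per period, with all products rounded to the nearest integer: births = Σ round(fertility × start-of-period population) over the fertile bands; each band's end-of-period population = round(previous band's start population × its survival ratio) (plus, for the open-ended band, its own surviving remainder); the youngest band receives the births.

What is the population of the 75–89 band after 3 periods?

Call the bands 1 to 7, youngest first.
— Period 1 —
Births: 7550 × 0.544 = 4107
Band 2: 7850 × 0.964 = 7567
Band 3: 7550 × 0.955 = 7210
Band 4: 6100 × 0.947 = 5777
Band 5: 9900 × 0.95 = 9405
Band 6: 4650 × 0.962 = 4473
Band 7: 5750 × 0.968 + 6100 × 0.606 = 5566 + 3697 = 9263
Giving 4107 / 7567 / 7210 / 5777 / 9405 / 4473 / 9263.
— Period 2 —
Births: 7567 × 0.544 = 4116
Band 2: 4107 × 0.964 = 3959
Band 3: 7567 × 0.955 = 7226
Band 4: 7210 × 0.947 = 6828
Band 5: 5777 × 0.95 = 5488
Band 6: 9405 × 0.962 = 9048
Band 7: 4473 × 0.968 + 9263 × 0.606 = 4330 + 5613 = 9943
Giving 4116 / 3959 / 7226 / 6828 / 5488 / 9048 / 9943.
— Period 3 —
Births: 3959 × 0.544 = 2154
Band 2: 4116 × 0.964 = 3968
Band 3: 3959 × 0.955 = 3781
Band 4: 7226 × 0.947 = 6843
Band 5: 6828 × 0.95 = 6487
Band 6: 5488 × 0.962 = 5279
Band 7: 9048 × 0.968 + 9943 × 0.606 = 8758 + 6025 = 14783
Giving 2154 / 3968 / 3781 / 6843 / 6487 / 5279 / 14783.

5279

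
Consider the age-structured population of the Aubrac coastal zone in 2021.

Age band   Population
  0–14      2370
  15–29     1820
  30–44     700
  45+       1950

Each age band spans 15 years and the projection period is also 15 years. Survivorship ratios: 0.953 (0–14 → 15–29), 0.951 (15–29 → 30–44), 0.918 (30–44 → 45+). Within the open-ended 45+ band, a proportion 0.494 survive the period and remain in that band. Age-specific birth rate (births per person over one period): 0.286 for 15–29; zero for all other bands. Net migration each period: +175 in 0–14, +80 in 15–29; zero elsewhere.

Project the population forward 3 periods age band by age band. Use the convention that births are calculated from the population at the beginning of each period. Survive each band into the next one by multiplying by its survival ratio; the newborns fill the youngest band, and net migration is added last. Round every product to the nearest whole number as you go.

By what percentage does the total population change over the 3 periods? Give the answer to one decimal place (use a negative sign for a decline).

-24.0

[period 1]
Births: 1820 × 0.286 = 521
15–29: 2370 × 0.953 = 2259
30–44: 1820 × 0.951 = 1731
45+: 700 × 0.918 + 1950 × 0.494 = 643 + 963 = 1606
Net migration: 0–14 + 175 → 696; 15–29 + 80 → 2339
Population now: 0–14=696, 15–29=2339, 30–44=1731, 45+=1606
[period 2]
Births: 2339 × 0.286 = 669
15–29: 696 × 0.953 = 663
30–44: 2339 × 0.951 = 2224
45+: 1731 × 0.918 + 1606 × 0.494 = 1589 + 793 = 2382
Net migration: 0–14 + 175 → 844; 15–29 + 80 → 743
Population now: 0–14=844, 15–29=743, 30–44=2224, 45+=2382
[period 3]
Births: 743 × 0.286 = 212
15–29: 844 × 0.953 = 804
30–44: 743 × 0.951 = 707
45+: 2224 × 0.918 + 2382 × 0.494 = 2042 + 1177 = 3219
Net migration: 0–14 + 175 → 387; 15–29 + 80 → 884
Population now: 0–14=387, 15–29=884, 30–44=707, 45+=3219
Total: 6840 → 5197; change = -1643; percentage change = -24.0%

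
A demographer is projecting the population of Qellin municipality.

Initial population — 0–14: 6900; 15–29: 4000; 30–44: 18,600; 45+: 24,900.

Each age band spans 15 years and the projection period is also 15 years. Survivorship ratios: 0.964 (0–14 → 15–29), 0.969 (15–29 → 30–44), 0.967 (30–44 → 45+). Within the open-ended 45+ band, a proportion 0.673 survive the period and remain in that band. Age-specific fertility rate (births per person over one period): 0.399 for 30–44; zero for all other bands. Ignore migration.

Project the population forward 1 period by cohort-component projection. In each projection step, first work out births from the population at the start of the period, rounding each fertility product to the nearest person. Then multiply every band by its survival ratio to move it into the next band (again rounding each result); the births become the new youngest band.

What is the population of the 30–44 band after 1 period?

(Bands numbered youngest = 1 to oldest = 4.)
[period 1]
Births: 18600 × 0.399 = 7421
Band 2: 6900 × 0.964 = 6652
Band 3: 4000 × 0.969 = 3876
Band 4: 18600 × 0.967 + 24900 × 0.673 = 17986 + 16758 = 34744
Giving 7421 / 6652 / 3876 / 34744.

3876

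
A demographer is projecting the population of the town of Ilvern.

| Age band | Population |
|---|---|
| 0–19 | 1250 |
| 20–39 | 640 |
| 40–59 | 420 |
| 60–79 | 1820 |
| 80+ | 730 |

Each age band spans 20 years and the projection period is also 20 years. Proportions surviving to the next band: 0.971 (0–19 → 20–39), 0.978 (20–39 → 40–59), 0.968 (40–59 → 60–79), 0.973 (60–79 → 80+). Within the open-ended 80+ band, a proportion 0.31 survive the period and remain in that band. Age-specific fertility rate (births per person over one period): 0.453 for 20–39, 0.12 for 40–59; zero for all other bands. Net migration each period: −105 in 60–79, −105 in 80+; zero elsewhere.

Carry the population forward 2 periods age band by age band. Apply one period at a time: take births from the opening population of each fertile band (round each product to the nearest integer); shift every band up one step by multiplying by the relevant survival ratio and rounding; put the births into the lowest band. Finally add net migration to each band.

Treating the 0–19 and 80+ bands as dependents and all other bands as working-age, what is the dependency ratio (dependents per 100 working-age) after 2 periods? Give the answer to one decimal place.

After projecting period 1:
Births: 640 * 0.453 = 290, 420 * 0.12 = 50 → 340
20–39: 1250 * 0.971 = 1214
40–59: 640 * 0.978 = 626
60–79: 420 * 0.968 = 407
80+: 1820 * 0.973 + 730 * 0.31 = 1771 + 226 = 1997
Net migration: 60–79 − 105 → 302; 80+ − 105 → 1892
Giving 340 / 1214 / 626 / 302 / 1892.
After projecting period 2:
Births: 1214 * 0.453 = 550, 626 * 0.12 = 75 → 625
20–39: 340 * 0.971 = 330
40–59: 1214 * 0.978 = 1187
60–79: 626 * 0.968 = 606
80+: 302 * 0.973 + 1892 * 0.31 = 294 + 587 = 881
Net migration: 60–79 − 105 → 501; 80+ − 105 → 776
Giving 625 / 330 / 1187 / 501 / 776.
Dependents (band 0–19 + band 80+) = 625 + 776 = 1401; working-age = 2018; ratio = 1401/2018 × 100 = 69.4

69.4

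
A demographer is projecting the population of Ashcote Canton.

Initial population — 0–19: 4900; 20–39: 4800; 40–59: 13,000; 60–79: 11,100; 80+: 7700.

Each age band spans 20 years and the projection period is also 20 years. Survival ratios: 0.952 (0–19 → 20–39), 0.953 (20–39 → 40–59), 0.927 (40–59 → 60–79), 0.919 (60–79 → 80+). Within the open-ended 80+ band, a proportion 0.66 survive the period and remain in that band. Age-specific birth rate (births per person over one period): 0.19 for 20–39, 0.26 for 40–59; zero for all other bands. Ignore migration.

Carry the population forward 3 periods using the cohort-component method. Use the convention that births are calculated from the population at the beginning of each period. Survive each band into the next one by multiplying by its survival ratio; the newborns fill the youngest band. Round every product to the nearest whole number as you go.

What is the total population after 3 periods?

After projecting period 1:
Births: 4800 × 0.19 = 912 ; 13000 × 0.26 = 3380 → total 4292
20–39: 4900 × 0.952 = 4665
40–59: 4800 × 0.953 = 4574
60–79: 13000 × 0.927 = 12051
80+: 11100 × 0.919 + 7700 × 0.66 = 10201 + 5082 = 15283
→ [4292, 4665, 4574, 12051, 15283]
After projecting period 2:
Births: 4665 × 0.19 = 886 ; 4574 × 0.26 = 1189 → total 2075
20–39: 4292 × 0.952 = 4086
40–59: 4665 × 0.953 = 4446
60–79: 4574 × 0.927 = 4240
80+: 12051 × 0.919 + 15283 × 0.66 = 11075 + 10087 = 21162
→ [2075, 4086, 4446, 4240, 21162]
After projecting period 3:
Births: 4086 × 0.19 = 776 ; 4446 × 0.26 = 1156 → total 1932
20–39: 2075 × 0.952 = 1975
40–59: 4086 × 0.953 = 3894
60–79: 4446 × 0.927 = 4121
80+: 4240 × 0.919 + 21162 × 0.66 = 3897 + 13967 = 17864
→ [1932, 1975, 3894, 4121, 17864]
Total after period 3: 1932 + 1975 + 3894 + 4121 + 17864 = 29786

29786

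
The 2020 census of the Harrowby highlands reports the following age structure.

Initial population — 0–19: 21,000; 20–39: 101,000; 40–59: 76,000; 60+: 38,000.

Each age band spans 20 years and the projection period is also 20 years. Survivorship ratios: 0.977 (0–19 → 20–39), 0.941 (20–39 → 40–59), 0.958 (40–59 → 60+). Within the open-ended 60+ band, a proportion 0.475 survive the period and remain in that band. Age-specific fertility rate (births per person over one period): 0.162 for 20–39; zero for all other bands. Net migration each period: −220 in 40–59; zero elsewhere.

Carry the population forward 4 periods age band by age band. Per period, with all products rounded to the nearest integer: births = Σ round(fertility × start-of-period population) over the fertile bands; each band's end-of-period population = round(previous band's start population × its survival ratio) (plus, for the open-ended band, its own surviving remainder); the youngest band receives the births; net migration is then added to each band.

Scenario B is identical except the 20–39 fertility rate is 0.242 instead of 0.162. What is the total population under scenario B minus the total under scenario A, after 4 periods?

12389

Period 1.
Births: 101000 × 0.162 = 16362
20–39: 21000 × 0.977 = 20517
40–59: 101000 × 0.941 = 95041
60+: 76000 × 0.958 + 38000 × 0.475 = 72808 + 18050 = 90858
Net migration: 40–59 − 220 → 94821
Giving 16362 / 20517 / 94821 / 90858.
Period 2.
Births: 20517 × 0.162 = 3324
20–39: 16362 × 0.977 = 15986
40–59: 20517 × 0.941 = 19306
60+: 94821 × 0.958 + 90858 × 0.475 = 90839 + 43158 = 133997
Net migration: 40–59 − 220 → 19086
Giving 3324 / 15986 / 19086 / 133997.
Period 3.
Births: 15986 × 0.162 = 2590
20–39: 3324 × 0.977 = 3248
40–59: 15986 × 0.941 = 15043
60+: 19086 × 0.958 + 133997 × 0.475 = 18284 + 63649 = 81933
Net migration: 40–59 − 220 → 14823
Giving 2590 / 3248 / 14823 / 81933.
Period 4.
Births: 3248 × 0.162 = 526
20–39: 2590 × 0.977 = 2530
40–59: 3248 × 0.941 = 3056
60+: 14823 × 0.958 + 81933 × 0.475 = 14200 + 38918 = 53118
Net migration: 40–59 − 220 → 2836
Giving 526 / 2530 / 2836 / 53118.
Scenario A total after 4 periods: 59010
Scenario B projection —
Period 1.
Births: 101000 × 0.242 = 24442
20–39: 21000 × 0.977 = 20517
40–59: 101000 × 0.941 = 95041
60+: 76000 × 0.958 + 38000 × 0.475 = 72808 + 18050 = 90858
Net migration: 40–59 − 220 → 94821
Giving 24442 / 20517 / 94821 / 90858.
Period 2.
Births: 20517 × 0.242 = 4965
20–39: 24442 × 0.977 = 23880
40–59: 20517 × 0.941 = 19306
60+: 94821 × 0.958 + 90858 × 0.475 = 90839 + 43158 = 133997
Net migration: 40–59 − 220 → 19086
Giving 4965 / 23880 / 19086 / 133997.
Period 3.
Births: 23880 × 0.242 = 5779
20–39: 4965 × 0.977 = 4851
40–59: 23880 × 0.941 = 22471
60+: 19086 × 0.958 + 133997 × 0.475 = 18284 + 63649 = 81933
Net migration: 40–59 − 220 → 22251
Giving 5779 / 4851 / 22251 / 81933.
Period 4.
Births: 4851 × 0.242 = 1174
20–39: 5779 × 0.977 = 5646
40–59: 4851 × 0.941 = 4565
60+: 22251 × 0.958 + 81933 × 0.475 = 21316 + 38918 = 60234
Net migration: 40–59 − 220 → 4345
Giving 1174 / 5646 / 4345 / 60234.
Scenario B total after 4 periods: 71399
Difference B − A = 71399 − 59010 = 12389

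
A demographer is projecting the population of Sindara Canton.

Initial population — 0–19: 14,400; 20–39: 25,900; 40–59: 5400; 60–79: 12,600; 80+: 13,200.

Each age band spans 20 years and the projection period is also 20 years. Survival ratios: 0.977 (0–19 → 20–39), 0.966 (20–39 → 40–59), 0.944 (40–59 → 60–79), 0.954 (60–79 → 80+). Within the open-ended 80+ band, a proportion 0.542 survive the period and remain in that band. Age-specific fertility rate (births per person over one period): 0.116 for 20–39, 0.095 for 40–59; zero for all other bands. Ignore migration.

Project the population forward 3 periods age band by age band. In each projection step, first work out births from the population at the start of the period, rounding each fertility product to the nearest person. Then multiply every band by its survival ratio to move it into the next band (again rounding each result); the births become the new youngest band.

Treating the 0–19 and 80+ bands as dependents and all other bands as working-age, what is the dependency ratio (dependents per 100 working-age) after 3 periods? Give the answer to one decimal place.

Call the bands 1 to 5, youngest first.
— Period 1 —
Births: 25900 * 0.116 = 3004 ; 5400 * 0.095 = 513 → 3517
Band 2: 14400 * 0.977 = 14069
Band 3: 25900 * 0.966 = 25019
Band 4: 5400 * 0.944 = 5098
Band 5: 12600 * 0.954 + 13200 * 0.542 = 12020 + 7154 = 19174
End of period: [3517, 14069, 25019, 5098, 19174]
— Period 2 —
Births: 14069 * 0.116 = 1632 ; 25019 * 0.095 = 2377 → 4009
Band 2: 3517 * 0.977 = 3436
Band 3: 14069 * 0.966 = 13591
Band 4: 25019 * 0.944 = 23618
Band 5: 5098 * 0.954 + 19174 * 0.542 = 4863 + 10392 = 15255
End of period: [4009, 3436, 13591, 23618, 15255]
— Period 3 —
Births: 3436 * 0.116 = 399 ; 13591 * 0.095 = 1291 → 1690
Band 2: 4009 * 0.977 = 3917
Band 3: 3436 * 0.966 = 3319
Band 4: 13591 * 0.944 = 12830
Band 5: 23618 * 0.954 + 15255 * 0.542 = 22532 + 8268 = 30800
End of period: [1690, 3917, 3319, 12830, 30800]
Dependents (band 0–19 + band 80+) = 1690 + 30800 = 32490; working-age = 20066; ratio = 32490/20066 × 100 = 161.9

161.9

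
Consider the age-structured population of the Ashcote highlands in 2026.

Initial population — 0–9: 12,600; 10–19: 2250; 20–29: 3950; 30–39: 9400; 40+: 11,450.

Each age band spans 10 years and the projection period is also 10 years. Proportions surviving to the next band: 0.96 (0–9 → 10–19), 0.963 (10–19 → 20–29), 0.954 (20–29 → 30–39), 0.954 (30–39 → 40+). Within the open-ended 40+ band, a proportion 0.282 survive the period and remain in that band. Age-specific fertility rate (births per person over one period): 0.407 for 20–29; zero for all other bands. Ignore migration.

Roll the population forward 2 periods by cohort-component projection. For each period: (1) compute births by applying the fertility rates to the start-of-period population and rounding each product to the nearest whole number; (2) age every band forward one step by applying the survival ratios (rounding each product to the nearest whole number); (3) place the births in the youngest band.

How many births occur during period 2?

882

Numbering the groups 1..5 from youngest to oldest:
After projecting period 1:
Births: 3950 × 0.407 = 1608
Group 2: 12600 × 0.96 = 12096
Group 3: 2250 × 0.963 = 2167
Group 4: 3950 × 0.954 = 3768
Group 5: 9400 × 0.954 + 11450 × 0.282 = 8968 + 3229 = 12197
→ [1608, 12096, 2167, 3768, 12197]
After projecting period 2:
Births: 2167 × 0.407 = 882
Group 2: 1608 × 0.96 = 1544
Group 3: 12096 × 0.963 = 11648
Group 4: 2167 × 0.954 = 2067
Group 5: 3768 × 0.954 + 12197 × 0.282 = 3595 + 3440 = 7035
→ [882, 1544, 11648, 2067, 7035]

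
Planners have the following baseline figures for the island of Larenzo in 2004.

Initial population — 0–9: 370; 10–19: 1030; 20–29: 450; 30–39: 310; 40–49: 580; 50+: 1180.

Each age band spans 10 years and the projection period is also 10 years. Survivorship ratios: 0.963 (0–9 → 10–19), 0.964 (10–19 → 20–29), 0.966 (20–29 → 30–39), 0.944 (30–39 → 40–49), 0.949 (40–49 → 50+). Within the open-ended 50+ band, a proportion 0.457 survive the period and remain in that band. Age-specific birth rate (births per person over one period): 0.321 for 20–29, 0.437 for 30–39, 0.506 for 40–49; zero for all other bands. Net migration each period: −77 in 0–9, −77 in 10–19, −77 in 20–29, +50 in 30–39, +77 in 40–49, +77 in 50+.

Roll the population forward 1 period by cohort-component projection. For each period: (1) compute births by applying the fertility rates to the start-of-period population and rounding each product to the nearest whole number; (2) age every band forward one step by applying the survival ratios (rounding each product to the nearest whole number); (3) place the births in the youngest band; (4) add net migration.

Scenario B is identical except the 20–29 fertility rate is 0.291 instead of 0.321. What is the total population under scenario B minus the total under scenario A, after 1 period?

-13

Let group 1 be 0–9 through group 6 = 50+.
[period 1]
Births: 450 × 0.321 = 144 ; 310 × 0.437 = 135 ; 580 × 0.506 = 293 → 572
Group 2: 370 × 0.963 = 356
Group 3: 1030 × 0.964 = 993
Group 4: 450 × 0.966 = 435
Group 5: 310 × 0.944 = 293
Group 6: 580 × 0.949 + 1180 × 0.457 = 550 + 539 = 1089
Net migration: Group 1 − 77 → 495; Group 2 − 77 → 279; Group 3 − 77 → 916; Group 4 + 50 → 485; Group 5 + 77 → 370; Group 6 + 77 → 1166
End of period: [495, 279, 916, 485, 370, 1166]
Scenario A total after 1 period: 3711
Scenario B projection —
[period 1]
Births: 450 × 0.291 = 131 ; 310 × 0.437 = 135 ; 580 × 0.506 = 293 → 559
Group 2: 370 × 0.963 = 356
Group 3: 1030 × 0.964 = 993
Group 4: 450 × 0.966 = 435
Group 5: 310 × 0.944 = 293
Group 6: 580 × 0.949 + 1180 × 0.457 = 550 + 539 = 1089
Net migration: Group 1 − 77 → 482; Group 2 − 77 → 279; Group 3 − 77 → 916; Group 4 + 50 → 485; Group 5 + 77 → 370; Group 6 + 77 → 1166
End of period: [482, 279, 916, 485, 370, 1166]
Scenario B total after 1 period: 3698
Difference B − A = 3698 − 3711 = -13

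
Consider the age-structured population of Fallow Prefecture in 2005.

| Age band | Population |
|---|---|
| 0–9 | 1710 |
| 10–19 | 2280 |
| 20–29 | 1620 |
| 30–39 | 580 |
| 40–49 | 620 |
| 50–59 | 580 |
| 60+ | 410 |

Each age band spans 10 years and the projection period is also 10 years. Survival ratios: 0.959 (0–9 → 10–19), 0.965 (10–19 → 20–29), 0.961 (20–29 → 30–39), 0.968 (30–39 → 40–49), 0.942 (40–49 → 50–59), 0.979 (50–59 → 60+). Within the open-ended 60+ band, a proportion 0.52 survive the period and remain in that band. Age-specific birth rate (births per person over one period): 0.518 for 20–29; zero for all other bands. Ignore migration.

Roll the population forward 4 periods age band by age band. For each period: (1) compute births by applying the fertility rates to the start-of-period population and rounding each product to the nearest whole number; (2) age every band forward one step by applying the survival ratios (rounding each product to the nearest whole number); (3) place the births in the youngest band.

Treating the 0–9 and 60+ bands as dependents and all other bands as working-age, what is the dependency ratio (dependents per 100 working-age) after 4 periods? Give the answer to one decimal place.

38.9

[period 1]
Births: 1620 × 0.518 = 839
10–19: 1710 × 0.959 = 1640
20–29: 2280 × 0.965 = 2200
30–39: 1620 × 0.961 = 1557
40–49: 580 × 0.968 = 561
50–59: 620 × 0.942 = 584
60+: 580 × 0.979 + 410 × 0.52 = 568 + 213 = 781
Population now: 0–9=839, 10–19=1640, 20–29=2200, 30–39=1557, 40–49=561, 50–59=584, 60+=781
[period 2]
Births: 2200 × 0.518 = 1140
10–19: 839 × 0.959 = 805
20–29: 1640 × 0.965 = 1583
30–39: 2200 × 0.961 = 2114
40–49: 1557 × 0.968 = 1507
50–59: 561 × 0.942 = 528
60+: 584 × 0.979 + 781 × 0.52 = 572 + 406 = 978
Population now: 0–9=1140, 10–19=805, 20–29=1583, 30–39=2114, 40–49=1507, 50–59=528, 60+=978
[period 3]
Births: 1583 × 0.518 = 820
10–19: 1140 × 0.959 = 1093
20–29: 805 × 0.965 = 777
30–39: 1583 × 0.961 = 1521
40–49: 2114 × 0.968 = 2046
50–59: 1507 × 0.942 = 1420
60+: 528 × 0.979 + 978 × 0.52 = 517 + 509 = 1026
Population now: 0–9=820, 10–19=1093, 20–29=777, 30–39=1521, 40–49=2046, 50–59=1420, 60+=1026
[period 4]
Births: 777 × 0.518 = 402
10–19: 820 × 0.959 = 786
20–29: 1093 × 0.965 = 1055
30–39: 777 × 0.961 = 747
40–49: 1521 × 0.968 = 1472
50–59: 2046 × 0.942 = 1927
60+: 1420 × 0.979 + 1026 × 0.52 = 1390 + 534 = 1924
Population now: 0–9=402, 10–19=786, 20–29=1055, 30–39=747, 40–49=1472, 50–59=1927, 60+=1924
Dependents (band 0–9 + band 60+) = 402 + 1924 = 2326; working-age = 5987; ratio = 2326/5987 × 100 = 38.9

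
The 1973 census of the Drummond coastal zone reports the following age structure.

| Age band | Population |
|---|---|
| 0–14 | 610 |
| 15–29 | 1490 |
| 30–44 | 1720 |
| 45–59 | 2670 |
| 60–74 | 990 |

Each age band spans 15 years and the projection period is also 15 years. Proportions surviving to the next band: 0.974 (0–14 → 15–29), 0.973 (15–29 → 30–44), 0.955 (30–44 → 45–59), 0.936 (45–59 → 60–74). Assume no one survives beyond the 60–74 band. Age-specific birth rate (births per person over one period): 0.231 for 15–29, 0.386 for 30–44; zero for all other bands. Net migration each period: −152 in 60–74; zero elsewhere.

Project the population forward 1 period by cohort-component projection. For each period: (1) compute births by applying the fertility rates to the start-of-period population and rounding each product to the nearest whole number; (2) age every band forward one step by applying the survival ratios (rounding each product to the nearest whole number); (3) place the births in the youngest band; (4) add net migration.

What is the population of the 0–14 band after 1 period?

[period 1]
Births: 1490 * 0.231 = 344, 1720 * 0.386 = 664 — total 1008
15–29: 610 * 0.974 = 594
30–44: 1490 * 0.973 = 1450
45–59: 1720 * 0.955 = 1643
60–74: 2670 * 0.936 = 2499
Net migration: 60–74 − 152 → 2347
Giving 1008 / 594 / 1450 / 1643 / 2347.

1008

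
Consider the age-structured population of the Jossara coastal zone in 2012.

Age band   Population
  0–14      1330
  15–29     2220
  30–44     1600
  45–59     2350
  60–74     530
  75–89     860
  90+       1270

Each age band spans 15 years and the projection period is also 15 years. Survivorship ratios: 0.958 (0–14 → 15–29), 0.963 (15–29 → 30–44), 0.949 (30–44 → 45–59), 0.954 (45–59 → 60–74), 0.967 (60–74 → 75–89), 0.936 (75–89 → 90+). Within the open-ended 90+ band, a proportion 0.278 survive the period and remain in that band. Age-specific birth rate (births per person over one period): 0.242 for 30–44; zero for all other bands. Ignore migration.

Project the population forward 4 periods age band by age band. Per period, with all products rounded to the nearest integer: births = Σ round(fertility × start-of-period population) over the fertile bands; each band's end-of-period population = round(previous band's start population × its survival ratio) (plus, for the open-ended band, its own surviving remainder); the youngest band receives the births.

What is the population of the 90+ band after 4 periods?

1936

Period 1.
Births: 1600 * 0.242 = 387
15–29: 1330 * 0.958 = 1274
30–44: 2220 * 0.963 = 2138
45–59: 1600 * 0.949 = 1518
60–74: 2350 * 0.954 = 2242
75–89: 530 * 0.967 = 513
90+: 860 * 0.936 + 1270 * 0.278 = 805 + 353 = 1158
Giving 387 / 1274 / 2138 / 1518 / 2242 / 513 / 1158.
Period 2.
Births: 2138 * 0.242 = 517
15–29: 387 * 0.958 = 371
30–44: 1274 * 0.963 = 1227
45–59: 2138 * 0.949 = 2029
60–74: 1518 * 0.954 = 1448
75–89: 2242 * 0.967 = 2168
90+: 513 * 0.936 + 1158 * 0.278 = 480 + 322 = 802
Giving 517 / 371 / 1227 / 2029 / 1448 / 2168 / 802.
Period 3.
Births: 1227 * 0.242 = 297
15–29: 517 * 0.958 = 495
30–44: 371 * 0.963 = 357
45–59: 1227 * 0.949 = 1164
60–74: 2029 * 0.954 = 1936
75–89: 1448 * 0.967 = 1400
90+: 2168 * 0.936 + 802 * 0.278 = 2029 + 223 = 2252
Giving 297 / 495 / 357 / 1164 / 1936 / 1400 / 2252.
Period 4.
Births: 357 * 0.242 = 86
15–29: 297 * 0.958 = 285
30–44: 495 * 0.963 = 477
45–59: 357 * 0.949 = 339
60–74: 1164 * 0.954 = 1110
75–89: 1936 * 0.967 = 1872
90+: 1400 * 0.936 + 2252 * 0.278 = 1310 + 626 = 1936
Giving 86 / 285 / 477 / 339 / 1110 / 1872 / 1936.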